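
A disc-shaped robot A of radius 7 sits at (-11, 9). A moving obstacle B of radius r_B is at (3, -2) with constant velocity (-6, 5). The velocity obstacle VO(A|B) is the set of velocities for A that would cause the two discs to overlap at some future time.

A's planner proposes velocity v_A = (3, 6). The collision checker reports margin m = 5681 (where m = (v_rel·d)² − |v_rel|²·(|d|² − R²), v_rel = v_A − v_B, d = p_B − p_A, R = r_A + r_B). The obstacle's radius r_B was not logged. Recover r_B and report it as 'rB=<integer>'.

m = 5681
d = (14, -11);  v_rel = (9, 1),  |v_rel|² = 82
v_rel×d = (9)·(-11) − (1)·(14) = -113
since m = R²·82 − (-113)²:  R² = (12769 + 5681) / 82 = 225
R = √225 = 15  ⇒  r_B = 15 − 7 = 8

rB=8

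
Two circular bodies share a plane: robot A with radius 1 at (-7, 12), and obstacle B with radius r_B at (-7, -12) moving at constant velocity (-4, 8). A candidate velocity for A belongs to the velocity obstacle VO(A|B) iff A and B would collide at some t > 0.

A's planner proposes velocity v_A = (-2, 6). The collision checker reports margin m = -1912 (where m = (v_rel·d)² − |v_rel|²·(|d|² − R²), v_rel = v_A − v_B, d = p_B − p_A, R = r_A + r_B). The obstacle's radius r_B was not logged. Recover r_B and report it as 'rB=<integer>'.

m = -1912
d = (0, -24);  v_rel = (2, -2),  |v_rel|² = 8
v_rel×d = (2)·(-24) − (-2)·(0) = -48
since m = R²·8 − (-48)²:  R² = (2304 + -1912) / 8 = 49
R = √49 = 7  ⇒  r_B = 7 − 1 = 6

rB=6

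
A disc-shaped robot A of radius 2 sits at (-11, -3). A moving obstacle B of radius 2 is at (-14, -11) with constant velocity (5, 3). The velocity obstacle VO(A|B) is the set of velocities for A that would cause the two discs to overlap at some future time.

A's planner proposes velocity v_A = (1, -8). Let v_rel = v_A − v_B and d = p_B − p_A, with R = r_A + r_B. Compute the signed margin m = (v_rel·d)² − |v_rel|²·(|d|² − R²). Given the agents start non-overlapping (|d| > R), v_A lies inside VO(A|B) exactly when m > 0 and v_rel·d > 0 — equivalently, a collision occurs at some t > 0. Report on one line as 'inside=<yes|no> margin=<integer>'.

d = (-3, -8),  |d|² = 73;  R = 2+2 = 4,  c = 73−4² = 57
v_rel = (-4, -11),  |v_rel|² = 137;  v_rel·d = (-4)·(-3) + (-11)·(-8) = 100
137·t² − 200·t + 57 = 0  ⇒  m = 100² − 137·57 = 2191
m = 2191 > 0,  v_rel·d = 100 > 0  ⇒  inside

inside=yes margin=2191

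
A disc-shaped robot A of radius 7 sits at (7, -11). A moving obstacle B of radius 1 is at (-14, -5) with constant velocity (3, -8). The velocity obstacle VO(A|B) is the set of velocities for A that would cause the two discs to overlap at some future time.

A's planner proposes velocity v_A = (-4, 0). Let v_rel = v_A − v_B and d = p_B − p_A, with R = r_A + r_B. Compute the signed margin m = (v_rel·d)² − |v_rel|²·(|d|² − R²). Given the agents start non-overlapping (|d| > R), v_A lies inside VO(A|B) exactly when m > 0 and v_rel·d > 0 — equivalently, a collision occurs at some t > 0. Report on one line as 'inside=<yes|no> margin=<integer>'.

d = (-21, 6),  |d|² = 477;  R = 7+1 = 8,  c = 477−8² = 413
v_rel = (-7, 8),  |v_rel|² = 113;  v_rel·d = (-7)·(-21) + (8)·(6) = 195
113·t² − 390·t + 413 = 0  ⇒  m = 195² − 113·413 = -8644
m = -8644 < 0,  v_rel·d = 195 > 0  ⇒  outside

inside=no margin=-8644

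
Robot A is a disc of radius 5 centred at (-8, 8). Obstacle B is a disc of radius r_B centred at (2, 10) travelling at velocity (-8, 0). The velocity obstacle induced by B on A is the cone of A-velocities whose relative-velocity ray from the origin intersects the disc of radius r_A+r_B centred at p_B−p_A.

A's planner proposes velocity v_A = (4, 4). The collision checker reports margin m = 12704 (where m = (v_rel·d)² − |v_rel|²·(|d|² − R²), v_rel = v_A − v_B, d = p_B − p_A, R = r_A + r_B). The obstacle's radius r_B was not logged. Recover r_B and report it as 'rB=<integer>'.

m = 12704
d = (10, 2);  v_rel = (12, 4),  |v_rel|² = 160
v_rel×d = (12)·(2) − (4)·(10) = -16
since m = R²·160 − (-16)²:  R² = (256 + 12704) / 160 = 81
R = √81 = 9  ⇒  r_B = 9 − 5 = 4

rB=4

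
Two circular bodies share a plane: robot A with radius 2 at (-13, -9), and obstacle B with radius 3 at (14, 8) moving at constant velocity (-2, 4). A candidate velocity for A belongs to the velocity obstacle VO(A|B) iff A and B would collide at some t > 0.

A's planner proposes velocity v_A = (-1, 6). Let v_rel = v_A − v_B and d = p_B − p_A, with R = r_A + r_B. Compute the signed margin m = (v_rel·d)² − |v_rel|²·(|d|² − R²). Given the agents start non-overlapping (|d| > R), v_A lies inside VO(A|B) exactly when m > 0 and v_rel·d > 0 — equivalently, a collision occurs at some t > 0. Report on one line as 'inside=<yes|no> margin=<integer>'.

d = (27, 17),  |d|² = 1018;  R = 2+3 = 5,  c = 1018−5² = 993
v_rel = (1, 2),  |v_rel|² = 5;  v_rel·d = (1)·(27) + (2)·(17) = 61
5·t² − 122·t + 993 = 0  ⇒  m = 61² − 5·993 = -1244
m = -1244 < 0,  v_rel·d = 61 > 0  ⇒  outside

inside=no margin=-1244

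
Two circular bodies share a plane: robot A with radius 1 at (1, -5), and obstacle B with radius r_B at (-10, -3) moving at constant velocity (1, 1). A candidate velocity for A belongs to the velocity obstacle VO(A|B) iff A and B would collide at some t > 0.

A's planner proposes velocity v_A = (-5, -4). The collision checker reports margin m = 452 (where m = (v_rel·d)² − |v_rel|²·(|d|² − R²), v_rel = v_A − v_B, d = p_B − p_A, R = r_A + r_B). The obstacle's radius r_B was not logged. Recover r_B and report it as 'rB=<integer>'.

m = 452
d = (-11, 2);  v_rel = (-6, -5),  |v_rel|² = 61
v_rel×d = (-6)·(2) − (-5)·(-11) = -67
since m = R²·61 − (-67)²:  R² = (4489 + 452) / 61 = 81
R = √81 = 9  ⇒  r_B = 9 − 1 = 8

rB=8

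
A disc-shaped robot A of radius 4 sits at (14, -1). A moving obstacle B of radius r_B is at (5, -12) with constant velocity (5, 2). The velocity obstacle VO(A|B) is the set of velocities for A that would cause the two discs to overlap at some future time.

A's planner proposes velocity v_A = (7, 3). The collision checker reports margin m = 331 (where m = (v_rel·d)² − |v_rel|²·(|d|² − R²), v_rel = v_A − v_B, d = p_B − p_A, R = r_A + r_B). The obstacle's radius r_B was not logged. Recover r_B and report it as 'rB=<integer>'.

m = 331
d = (-9, -11);  v_rel = (2, 1),  |v_rel|² = 5
v_rel×d = (2)·(-11) − (1)·(-9) = -13
since m = R²·5 − (-13)²:  R² = (169 + 331) / 5 = 100
R = √100 = 10  ⇒  r_B = 10 − 4 = 6

rB=6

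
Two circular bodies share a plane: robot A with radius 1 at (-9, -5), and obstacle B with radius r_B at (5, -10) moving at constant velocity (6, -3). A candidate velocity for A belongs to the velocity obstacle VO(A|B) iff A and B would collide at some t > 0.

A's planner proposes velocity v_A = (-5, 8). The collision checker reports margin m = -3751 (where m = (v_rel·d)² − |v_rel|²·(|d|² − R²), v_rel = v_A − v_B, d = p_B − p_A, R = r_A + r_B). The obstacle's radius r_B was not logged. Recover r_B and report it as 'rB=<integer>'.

m = -3751
d = (14, -5);  v_rel = (-11, 11),  |v_rel|² = 242
v_rel×d = (-11)·(-5) − (11)·(14) = -99
since m = R²·242 − (-99)²:  R² = (9801 + -3751) / 242 = 25
R = √25 = 5  ⇒  r_B = 5 − 1 = 4

rB=4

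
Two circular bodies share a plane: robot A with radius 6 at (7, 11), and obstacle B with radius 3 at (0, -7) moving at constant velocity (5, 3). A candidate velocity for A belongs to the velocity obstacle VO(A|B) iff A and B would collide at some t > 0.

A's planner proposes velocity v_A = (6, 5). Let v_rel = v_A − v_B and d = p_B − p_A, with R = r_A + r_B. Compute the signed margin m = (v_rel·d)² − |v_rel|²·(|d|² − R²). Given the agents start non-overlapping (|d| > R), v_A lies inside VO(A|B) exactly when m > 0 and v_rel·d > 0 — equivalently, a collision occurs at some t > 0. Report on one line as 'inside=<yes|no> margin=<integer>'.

d = (-7, -18),  |d|² = 373;  R = 6+3 = 9,  c = 373−9² = 292
v_rel = (1, 2),  |v_rel|² = 5;  v_rel·d = (1)·(-7) + (2)·(-18) = -43
5·t² + 86·t + 292 = 0  ⇒  m = (-43)² − 5·292 = 389
m = 389 > 0,  v_rel·d = -43 < 0  ⇒  outside

inside=no margin=389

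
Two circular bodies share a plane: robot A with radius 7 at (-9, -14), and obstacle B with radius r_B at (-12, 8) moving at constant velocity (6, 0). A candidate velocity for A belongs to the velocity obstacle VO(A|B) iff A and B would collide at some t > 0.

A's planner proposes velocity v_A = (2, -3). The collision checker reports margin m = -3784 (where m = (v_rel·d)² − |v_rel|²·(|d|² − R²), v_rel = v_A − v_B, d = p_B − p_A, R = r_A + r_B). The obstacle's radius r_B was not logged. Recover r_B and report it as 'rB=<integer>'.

m = -3784
d = (-3, 22);  v_rel = (-4, -3),  |v_rel|² = 25
v_rel×d = (-4)·(22) − (-3)·(-3) = -97
since m = R²·25 − (-97)²:  R² = (9409 + -3784) / 25 = 225
R = √225 = 15  ⇒  r_B = 15 − 7 = 8

rB=8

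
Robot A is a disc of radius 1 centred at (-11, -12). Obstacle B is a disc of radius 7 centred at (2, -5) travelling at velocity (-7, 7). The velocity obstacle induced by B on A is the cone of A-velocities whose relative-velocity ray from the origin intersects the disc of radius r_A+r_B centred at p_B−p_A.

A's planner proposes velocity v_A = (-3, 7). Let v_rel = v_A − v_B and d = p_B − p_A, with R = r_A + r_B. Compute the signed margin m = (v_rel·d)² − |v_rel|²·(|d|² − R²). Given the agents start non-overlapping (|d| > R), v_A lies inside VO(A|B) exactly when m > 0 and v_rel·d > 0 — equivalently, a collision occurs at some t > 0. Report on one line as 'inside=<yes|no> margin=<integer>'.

d = (13, 7),  |d|² = 218;  R = 1+7 = 8,  c = 218−8² = 154
v_rel = (4, 0),  |v_rel|² = 16;  v_rel·d = (4)·(13) + (0)·(7) = 52
16·t² − 104·t + 154 = 0  ⇒  m = 52² − 16·154 = 240
m = 240 > 0,  v_rel·d = 52 > 0  ⇒  inside

inside=yes margin=240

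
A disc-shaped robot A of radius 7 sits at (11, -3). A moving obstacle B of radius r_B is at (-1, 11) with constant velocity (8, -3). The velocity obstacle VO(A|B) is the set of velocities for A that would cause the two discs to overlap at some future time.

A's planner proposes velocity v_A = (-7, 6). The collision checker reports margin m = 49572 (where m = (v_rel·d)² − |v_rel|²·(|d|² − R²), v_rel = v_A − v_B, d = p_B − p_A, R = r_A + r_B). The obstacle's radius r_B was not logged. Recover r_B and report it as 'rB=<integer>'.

m = 49572
d = (-12, 14);  v_rel = (-15, 9),  |v_rel|² = 306
v_rel×d = (-15)·(14) − (9)·(-12) = -102
since m = R²·306 − (-102)²:  R² = (10404 + 49572) / 306 = 196
R = √196 = 14  ⇒  r_B = 14 − 7 = 7

rB=7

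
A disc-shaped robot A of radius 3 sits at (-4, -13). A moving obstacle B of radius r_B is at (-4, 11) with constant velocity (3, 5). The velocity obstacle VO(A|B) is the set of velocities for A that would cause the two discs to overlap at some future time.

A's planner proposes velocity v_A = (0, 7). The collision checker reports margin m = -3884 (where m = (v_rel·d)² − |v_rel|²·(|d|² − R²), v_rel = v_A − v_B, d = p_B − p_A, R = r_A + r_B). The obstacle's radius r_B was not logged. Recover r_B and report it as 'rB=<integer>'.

m = -3884
d = (0, 24);  v_rel = (-3, 2),  |v_rel|² = 13
v_rel×d = (-3)·(24) − (2)·(0) = -72
since m = R²·13 − (-72)²:  R² = (5184 + -3884) / 13 = 100
R = √100 = 10  ⇒  r_B = 10 − 3 = 7

rB=7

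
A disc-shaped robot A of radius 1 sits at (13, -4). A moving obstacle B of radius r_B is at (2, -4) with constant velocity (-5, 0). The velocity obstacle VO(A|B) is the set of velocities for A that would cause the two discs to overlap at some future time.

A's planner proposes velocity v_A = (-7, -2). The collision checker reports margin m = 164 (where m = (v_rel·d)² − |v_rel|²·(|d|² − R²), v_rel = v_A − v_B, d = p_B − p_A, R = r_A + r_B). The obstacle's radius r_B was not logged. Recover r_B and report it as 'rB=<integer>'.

m = 164
d = (-11, 0);  v_rel = (-2, -2),  |v_rel|² = 8
v_rel×d = (-2)·(0) − (-2)·(-11) = -22
since m = R²·8 − (-22)²:  R² = (484 + 164) / 8 = 81
R = √81 = 9  ⇒  r_B = 9 − 1 = 8

rB=8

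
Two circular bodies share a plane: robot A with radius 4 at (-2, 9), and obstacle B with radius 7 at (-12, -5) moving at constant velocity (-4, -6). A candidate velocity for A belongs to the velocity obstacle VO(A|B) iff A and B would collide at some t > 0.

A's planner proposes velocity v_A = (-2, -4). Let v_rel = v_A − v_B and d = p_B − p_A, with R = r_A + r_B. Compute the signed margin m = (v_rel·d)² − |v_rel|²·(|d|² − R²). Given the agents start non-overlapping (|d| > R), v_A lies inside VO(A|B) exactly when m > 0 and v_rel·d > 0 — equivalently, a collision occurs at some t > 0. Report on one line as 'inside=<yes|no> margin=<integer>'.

d = (-10, -14),  |d|² = 296;  R = 4+7 = 11,  c = 296−11² = 175
v_rel = (2, 2),  |v_rel|² = 8;  v_rel·d = (2)·(-10) + (2)·(-14) = -48
8·t² + 96·t + 175 = 0  ⇒  m = (-48)² − 8·175 = 904
m = 904 > 0,  v_rel·d = -48 < 0  ⇒  outside

inside=no margin=904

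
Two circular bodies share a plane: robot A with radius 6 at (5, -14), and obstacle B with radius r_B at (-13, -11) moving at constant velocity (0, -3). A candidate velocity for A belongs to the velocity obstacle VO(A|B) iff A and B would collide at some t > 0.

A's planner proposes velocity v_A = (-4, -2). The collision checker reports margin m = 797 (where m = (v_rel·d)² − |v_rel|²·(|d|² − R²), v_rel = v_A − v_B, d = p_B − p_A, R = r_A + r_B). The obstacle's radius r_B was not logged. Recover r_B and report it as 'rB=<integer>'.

m = 797
d = (-18, 3);  v_rel = (-4, 1),  |v_rel|² = 17
v_rel×d = (-4)·(3) − (1)·(-18) = 6
since m = R²·17 − 6²:  R² = (36 + 797) / 17 = 49
R = √49 = 7  ⇒  r_B = 7 − 6 = 1

rB=1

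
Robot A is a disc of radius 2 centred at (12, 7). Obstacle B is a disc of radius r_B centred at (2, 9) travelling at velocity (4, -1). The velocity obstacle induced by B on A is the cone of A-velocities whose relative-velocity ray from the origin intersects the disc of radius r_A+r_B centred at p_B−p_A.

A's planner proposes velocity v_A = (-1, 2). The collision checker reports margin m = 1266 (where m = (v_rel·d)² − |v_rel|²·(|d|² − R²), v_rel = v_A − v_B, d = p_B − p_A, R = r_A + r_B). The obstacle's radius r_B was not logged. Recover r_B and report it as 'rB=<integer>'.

m = 1266
d = (-10, 2);  v_rel = (-5, 3),  |v_rel|² = 34
v_rel×d = (-5)·(2) − (3)·(-10) = 20
since m = R²·34 − 20²:  R² = (400 + 1266) / 34 = 49
R = √49 = 7  ⇒  r_B = 7 − 2 = 5

rB=5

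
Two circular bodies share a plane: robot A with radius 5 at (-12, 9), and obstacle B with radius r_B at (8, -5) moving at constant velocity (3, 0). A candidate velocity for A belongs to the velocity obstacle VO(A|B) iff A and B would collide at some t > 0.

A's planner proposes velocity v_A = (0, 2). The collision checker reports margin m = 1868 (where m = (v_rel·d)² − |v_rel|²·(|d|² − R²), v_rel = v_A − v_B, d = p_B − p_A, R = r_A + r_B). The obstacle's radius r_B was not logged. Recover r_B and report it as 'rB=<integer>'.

m = 1868
d = (20, -14);  v_rel = (-3, 2),  |v_rel|² = 13
v_rel×d = (-3)·(-14) − (2)·(20) = 2
since m = R²·13 − 2²:  R² = (4 + 1868) / 13 = 144
R = √144 = 12  ⇒  r_B = 12 − 5 = 7

rB=7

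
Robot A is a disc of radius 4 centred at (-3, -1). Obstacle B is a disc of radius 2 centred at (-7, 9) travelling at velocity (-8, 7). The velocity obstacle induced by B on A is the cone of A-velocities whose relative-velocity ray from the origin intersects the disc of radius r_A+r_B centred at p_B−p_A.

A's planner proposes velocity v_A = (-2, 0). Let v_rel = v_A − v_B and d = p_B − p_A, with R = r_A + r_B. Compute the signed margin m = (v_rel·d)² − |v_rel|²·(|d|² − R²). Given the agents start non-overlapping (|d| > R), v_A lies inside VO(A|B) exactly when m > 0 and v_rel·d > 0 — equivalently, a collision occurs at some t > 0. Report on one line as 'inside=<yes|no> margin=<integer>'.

d = (-4, 10),  |d|² = 116;  R = 4+2 = 6,  c = 116−6² = 80
v_rel = (6, -7),  |v_rel|² = 85;  v_rel·d = (6)·(-4) + (-7)·(10) = -94
85·t² + 188·t + 80 = 0  ⇒  m = (-94)² − 85·80 = 2036
m = 2036 > 0,  v_rel·d = -94 < 0  ⇒  outside

inside=no margin=2036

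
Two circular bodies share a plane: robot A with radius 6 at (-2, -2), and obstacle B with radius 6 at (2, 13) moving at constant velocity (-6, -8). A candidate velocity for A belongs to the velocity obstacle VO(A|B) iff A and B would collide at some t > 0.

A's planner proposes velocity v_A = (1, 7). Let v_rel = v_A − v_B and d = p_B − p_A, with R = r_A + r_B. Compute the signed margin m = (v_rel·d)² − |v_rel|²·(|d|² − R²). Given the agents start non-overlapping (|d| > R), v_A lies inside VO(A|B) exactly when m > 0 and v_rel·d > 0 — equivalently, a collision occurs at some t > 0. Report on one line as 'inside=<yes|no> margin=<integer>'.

d = (4, 15),  |d|² = 241;  R = 6+6 = 12,  c = 241−12² = 97
v_rel = (7, 15),  |v_rel|² = 274;  v_rel·d = (7)·(4) + (15)·(15) = 253
274·t² − 506·t + 97 = 0  ⇒  m = 253² − 274·97 = 37431
m = 37431 > 0,  v_rel·d = 253 > 0  ⇒  inside

inside=yes margin=37431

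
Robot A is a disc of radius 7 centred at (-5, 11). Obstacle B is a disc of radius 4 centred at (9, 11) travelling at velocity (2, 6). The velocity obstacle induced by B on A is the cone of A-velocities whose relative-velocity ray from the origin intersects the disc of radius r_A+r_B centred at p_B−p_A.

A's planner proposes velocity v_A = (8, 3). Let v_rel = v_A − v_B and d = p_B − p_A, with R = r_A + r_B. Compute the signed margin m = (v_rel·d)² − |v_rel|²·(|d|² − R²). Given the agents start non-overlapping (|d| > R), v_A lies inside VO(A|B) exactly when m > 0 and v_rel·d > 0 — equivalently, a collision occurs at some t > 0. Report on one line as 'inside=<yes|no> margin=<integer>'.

d = (14, 0),  |d|² = 196;  R = 7+4 = 11,  c = 196−11² = 75
v_rel = (6, -3),  |v_rel|² = 45;  v_rel·d = (6)·(14) + (-3)·(0) = 84
45·t² − 168·t + 75 = 0  ⇒  m = 84² − 45·75 = 3681
m = 3681 > 0,  v_rel·d = 84 > 0  ⇒  inside

inside=yes margin=3681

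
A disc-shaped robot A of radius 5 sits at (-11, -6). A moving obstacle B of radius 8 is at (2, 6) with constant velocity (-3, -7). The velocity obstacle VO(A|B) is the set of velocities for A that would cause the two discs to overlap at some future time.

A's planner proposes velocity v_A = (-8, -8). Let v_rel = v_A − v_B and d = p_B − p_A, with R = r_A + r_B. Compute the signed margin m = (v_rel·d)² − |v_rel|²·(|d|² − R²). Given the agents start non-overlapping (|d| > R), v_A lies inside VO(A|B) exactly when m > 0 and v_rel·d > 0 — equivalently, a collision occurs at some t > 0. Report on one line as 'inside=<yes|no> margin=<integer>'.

d = (13, 12),  |d|² = 313;  R = 5+8 = 13,  c = 313−13² = 144
v_rel = (-5, -1),  |v_rel|² = 26;  v_rel·d = (-5)·(13) + (-1)·(12) = -77
26·t² + 154·t + 144 = 0  ⇒  m = (-77)² − 26·144 = 2185
m = 2185 > 0,  v_rel·d = -77 < 0  ⇒  outside

inside=no margin=2185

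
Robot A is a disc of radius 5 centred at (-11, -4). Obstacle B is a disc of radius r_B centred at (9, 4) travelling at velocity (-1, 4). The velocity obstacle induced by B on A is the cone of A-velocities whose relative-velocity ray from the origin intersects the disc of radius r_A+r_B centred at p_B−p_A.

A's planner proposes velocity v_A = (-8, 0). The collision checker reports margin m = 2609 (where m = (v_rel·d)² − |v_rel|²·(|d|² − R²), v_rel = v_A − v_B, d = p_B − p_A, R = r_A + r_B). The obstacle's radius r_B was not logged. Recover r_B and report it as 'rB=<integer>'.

m = 2609
d = (20, 8);  v_rel = (-7, -4),  |v_rel|² = 65
v_rel×d = (-7)·(8) − (-4)·(20) = 24
since m = R²·65 − 24²:  R² = (576 + 2609) / 65 = 49
R = √49 = 7  ⇒  r_B = 7 − 5 = 2

rB=2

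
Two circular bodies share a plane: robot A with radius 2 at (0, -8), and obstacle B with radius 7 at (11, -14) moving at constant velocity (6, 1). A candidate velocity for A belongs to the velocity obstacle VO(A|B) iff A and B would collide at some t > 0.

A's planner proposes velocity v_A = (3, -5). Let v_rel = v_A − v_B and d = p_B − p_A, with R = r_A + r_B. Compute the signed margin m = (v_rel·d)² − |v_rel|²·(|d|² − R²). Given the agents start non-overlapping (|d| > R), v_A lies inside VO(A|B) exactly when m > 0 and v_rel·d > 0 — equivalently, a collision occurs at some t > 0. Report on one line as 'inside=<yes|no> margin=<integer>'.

d = (11, -6),  |d|² = 157;  R = 2+7 = 9,  c = 157−9² = 76
v_rel = (-3, -6),  |v_rel|² = 45;  v_rel·d = (-3)·(11) + (-6)·(-6) = 3
45·t² − 6·t + 76 = 0  ⇒  m = 3² − 45·76 = -3411
m = -3411 < 0,  v_rel·d = 3 > 0  ⇒  outside

inside=no margin=-3411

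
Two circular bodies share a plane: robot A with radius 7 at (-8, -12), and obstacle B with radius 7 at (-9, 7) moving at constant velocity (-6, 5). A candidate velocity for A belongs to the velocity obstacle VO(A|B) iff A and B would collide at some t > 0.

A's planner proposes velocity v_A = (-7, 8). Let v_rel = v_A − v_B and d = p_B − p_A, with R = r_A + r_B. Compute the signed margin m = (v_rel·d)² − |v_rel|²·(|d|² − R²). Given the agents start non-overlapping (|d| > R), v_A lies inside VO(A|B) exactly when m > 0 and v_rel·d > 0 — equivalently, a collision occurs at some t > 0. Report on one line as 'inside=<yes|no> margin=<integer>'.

d = (-1, 19),  |d|² = 362;  R = 7+7 = 14,  c = 362−14² = 166
v_rel = (-1, 3),  |v_rel|² = 10;  v_rel·d = (-1)·(-1) + (3)·(19) = 58
10·t² − 116·t + 166 = 0  ⇒  m = 58² − 10·166 = 1704
m = 1704 > 0,  v_rel·d = 58 > 0  ⇒  inside

inside=yes margin=1704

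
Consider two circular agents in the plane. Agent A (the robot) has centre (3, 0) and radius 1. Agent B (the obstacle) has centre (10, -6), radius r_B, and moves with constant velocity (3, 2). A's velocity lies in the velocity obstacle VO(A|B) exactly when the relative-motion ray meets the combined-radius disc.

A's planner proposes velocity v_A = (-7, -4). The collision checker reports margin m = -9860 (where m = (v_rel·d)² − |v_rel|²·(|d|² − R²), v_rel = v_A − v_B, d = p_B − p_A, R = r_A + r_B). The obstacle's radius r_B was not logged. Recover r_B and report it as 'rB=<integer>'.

m = -9860
d = (7, -6);  v_rel = (-10, -6),  |v_rel|² = 136
v_rel×d = (-10)·(-6) − (-6)·(7) = 102
since m = R²·136 − 102²:  R² = (10404 + -9860) / 136 = 4
R = √4 = 2  ⇒  r_B = 2 − 1 = 1

rB=1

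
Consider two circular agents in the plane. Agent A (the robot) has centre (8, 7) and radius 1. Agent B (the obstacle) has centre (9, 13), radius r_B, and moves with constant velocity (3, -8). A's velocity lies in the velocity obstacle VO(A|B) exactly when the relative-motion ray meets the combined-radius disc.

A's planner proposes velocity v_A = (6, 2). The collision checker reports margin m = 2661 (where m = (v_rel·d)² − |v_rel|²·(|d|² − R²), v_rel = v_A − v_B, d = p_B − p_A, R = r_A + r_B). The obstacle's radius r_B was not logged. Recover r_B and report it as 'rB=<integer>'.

m = 2661
d = (1, 6);  v_rel = (3, 10),  |v_rel|² = 109
v_rel×d = (3)·(6) − (10)·(1) = 8
since m = R²·109 − 8²:  R² = (64 + 2661) / 109 = 25
R = √25 = 5  ⇒  r_B = 5 − 1 = 4

rB=4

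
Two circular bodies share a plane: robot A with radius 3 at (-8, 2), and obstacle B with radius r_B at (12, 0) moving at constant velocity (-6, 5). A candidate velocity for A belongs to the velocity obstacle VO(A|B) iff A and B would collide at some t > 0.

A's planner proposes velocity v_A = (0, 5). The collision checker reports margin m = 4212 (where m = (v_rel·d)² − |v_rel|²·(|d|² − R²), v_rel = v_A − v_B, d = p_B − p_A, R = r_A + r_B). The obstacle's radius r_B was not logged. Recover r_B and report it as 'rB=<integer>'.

m = 4212
d = (20, -2);  v_rel = (6, 0),  |v_rel|² = 36
v_rel×d = (6)·(-2) − (0)·(20) = -12
since m = R²·36 − (-12)²:  R² = (144 + 4212) / 36 = 121
R = √121 = 11  ⇒  r_B = 11 − 3 = 8

rB=8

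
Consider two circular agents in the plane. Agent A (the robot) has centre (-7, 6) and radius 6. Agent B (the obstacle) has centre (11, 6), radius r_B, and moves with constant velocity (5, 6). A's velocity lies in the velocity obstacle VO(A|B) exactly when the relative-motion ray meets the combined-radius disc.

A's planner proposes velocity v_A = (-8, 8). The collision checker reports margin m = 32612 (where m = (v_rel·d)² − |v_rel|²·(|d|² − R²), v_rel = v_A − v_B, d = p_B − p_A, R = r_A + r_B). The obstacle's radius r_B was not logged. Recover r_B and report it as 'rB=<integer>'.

m = 32612
d = (18, 0);  v_rel = (-13, 2),  |v_rel|² = 173
v_rel×d = (-13)·(0) − (2)·(18) = -36
since m = R²·173 − (-36)²:  R² = (1296 + 32612) / 173 = 196
R = √196 = 14  ⇒  r_B = 14 − 6 = 8

rB=8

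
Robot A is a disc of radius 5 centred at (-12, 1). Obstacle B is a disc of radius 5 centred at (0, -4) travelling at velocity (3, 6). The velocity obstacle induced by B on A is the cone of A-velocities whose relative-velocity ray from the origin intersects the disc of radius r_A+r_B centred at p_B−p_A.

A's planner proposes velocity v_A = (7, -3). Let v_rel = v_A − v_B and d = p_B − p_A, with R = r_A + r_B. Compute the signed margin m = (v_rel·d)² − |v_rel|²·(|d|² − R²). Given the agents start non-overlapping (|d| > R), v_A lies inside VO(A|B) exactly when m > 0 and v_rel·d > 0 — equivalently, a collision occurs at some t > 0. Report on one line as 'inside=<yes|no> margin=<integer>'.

d = (12, -5),  |d|² = 169;  R = 5+5 = 10,  c = 169−10² = 69
v_rel = (4, -9),  |v_rel|² = 97;  v_rel·d = (4)·(12) + (-9)·(-5) = 93
97·t² − 186·t + 69 = 0  ⇒  m = 93² − 97·69 = 1956
m = 1956 > 0,  v_rel·d = 93 > 0  ⇒  inside

inside=yes margin=1956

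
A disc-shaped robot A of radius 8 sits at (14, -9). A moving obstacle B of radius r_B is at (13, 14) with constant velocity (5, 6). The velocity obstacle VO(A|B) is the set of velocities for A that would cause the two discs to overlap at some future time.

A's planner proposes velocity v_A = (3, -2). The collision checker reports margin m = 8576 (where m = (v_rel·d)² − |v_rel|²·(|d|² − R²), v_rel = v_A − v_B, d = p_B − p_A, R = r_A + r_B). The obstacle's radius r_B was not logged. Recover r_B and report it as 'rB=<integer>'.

m = 8576
d = (-1, 23);  v_rel = (-2, -8),  |v_rel|² = 68
v_rel×d = (-2)·(23) − (-8)·(-1) = -54
since m = R²·68 − (-54)²:  R² = (2916 + 8576) / 68 = 169
R = √169 = 13  ⇒  r_B = 13 − 8 = 5

rB=5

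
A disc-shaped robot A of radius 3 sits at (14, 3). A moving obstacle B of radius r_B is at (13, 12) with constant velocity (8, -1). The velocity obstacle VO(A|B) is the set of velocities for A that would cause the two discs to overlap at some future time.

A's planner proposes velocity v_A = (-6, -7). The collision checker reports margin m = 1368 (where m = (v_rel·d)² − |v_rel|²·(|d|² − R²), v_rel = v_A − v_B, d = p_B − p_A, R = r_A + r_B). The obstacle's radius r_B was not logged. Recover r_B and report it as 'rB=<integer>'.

m = 1368
d = (-1, 9);  v_rel = (-14, -6),  |v_rel|² = 232
v_rel×d = (-14)·(9) − (-6)·(-1) = -132
since m = R²·232 − (-132)²:  R² = (17424 + 1368) / 232 = 81
R = √81 = 9  ⇒  r_B = 9 − 3 = 6

rB=6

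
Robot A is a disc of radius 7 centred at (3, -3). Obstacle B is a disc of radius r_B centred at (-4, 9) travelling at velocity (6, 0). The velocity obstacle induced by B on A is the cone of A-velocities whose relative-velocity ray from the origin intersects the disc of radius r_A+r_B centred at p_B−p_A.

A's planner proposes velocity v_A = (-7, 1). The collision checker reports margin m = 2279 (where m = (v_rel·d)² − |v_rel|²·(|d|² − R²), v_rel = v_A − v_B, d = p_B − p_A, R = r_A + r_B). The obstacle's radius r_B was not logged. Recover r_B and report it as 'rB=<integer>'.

m = 2279
d = (-7, 12);  v_rel = (-13, 1),  |v_rel|² = 170
v_rel×d = (-13)·(12) − (1)·(-7) = -149
since m = R²·170 − (-149)²:  R² = (22201 + 2279) / 170 = 144
R = √144 = 12  ⇒  r_B = 12 − 7 = 5

rB=5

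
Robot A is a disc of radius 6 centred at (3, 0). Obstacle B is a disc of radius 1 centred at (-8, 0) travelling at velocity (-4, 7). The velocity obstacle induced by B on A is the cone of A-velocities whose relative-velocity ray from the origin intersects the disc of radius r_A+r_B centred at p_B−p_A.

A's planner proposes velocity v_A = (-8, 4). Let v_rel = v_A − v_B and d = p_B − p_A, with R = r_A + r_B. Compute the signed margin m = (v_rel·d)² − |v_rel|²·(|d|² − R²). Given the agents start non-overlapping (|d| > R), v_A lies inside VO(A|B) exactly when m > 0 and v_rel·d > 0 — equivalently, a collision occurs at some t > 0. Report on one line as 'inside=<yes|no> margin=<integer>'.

d = (-11, 0),  |d|² = 121;  R = 6+1 = 7,  c = 121−7² = 72
v_rel = (-4, -3),  |v_rel|² = 25;  v_rel·d = (-4)·(-11) + (-3)·(0) = 44
25·t² − 88·t + 72 = 0  ⇒  m = 44² − 25·72 = 136
m = 136 > 0,  v_rel·d = 44 > 0  ⇒  inside

inside=yes margin=136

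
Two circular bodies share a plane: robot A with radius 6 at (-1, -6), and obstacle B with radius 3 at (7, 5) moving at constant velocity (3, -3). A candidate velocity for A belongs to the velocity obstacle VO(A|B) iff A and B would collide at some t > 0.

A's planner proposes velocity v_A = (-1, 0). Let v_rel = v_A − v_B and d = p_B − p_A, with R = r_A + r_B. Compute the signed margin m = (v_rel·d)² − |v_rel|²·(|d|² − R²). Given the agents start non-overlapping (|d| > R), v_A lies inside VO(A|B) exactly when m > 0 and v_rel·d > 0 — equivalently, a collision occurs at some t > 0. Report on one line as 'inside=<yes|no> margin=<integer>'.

d = (8, 11),  |d|² = 185;  R = 6+3 = 9,  c = 185−9² = 104
v_rel = (-4, 3),  |v_rel|² = 25;  v_rel·d = (-4)·(8) + (3)·(11) = 1
25·t² − 2·t + 104 = 0  ⇒  m = 1² − 25·104 = -2599
m = -2599 < 0,  v_rel·d = 1 > 0  ⇒  outside

inside=no margin=-2599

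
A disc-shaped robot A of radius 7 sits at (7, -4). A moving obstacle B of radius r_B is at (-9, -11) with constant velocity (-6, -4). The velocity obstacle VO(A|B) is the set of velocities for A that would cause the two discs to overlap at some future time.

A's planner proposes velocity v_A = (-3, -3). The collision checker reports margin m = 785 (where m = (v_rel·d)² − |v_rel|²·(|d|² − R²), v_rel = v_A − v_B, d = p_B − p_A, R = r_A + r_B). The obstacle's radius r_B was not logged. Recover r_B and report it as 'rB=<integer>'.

m = 785
d = (-16, -7);  v_rel = (3, 1),  |v_rel|² = 10
v_rel×d = (3)·(-7) − (1)·(-16) = -5
since m = R²·10 − (-5)²:  R² = (25 + 785) / 10 = 81
R = √81 = 9  ⇒  r_B = 9 − 7 = 2

rB=2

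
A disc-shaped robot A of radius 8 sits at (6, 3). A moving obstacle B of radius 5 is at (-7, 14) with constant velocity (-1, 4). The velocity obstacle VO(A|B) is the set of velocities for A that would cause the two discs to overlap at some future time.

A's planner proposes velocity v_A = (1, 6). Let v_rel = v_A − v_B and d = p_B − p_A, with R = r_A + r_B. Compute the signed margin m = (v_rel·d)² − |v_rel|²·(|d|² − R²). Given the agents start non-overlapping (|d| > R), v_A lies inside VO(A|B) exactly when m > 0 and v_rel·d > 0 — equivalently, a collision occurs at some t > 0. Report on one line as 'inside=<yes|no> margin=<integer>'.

d = (-13, 11),  |d|² = 290;  R = 8+5 = 13,  c = 290−13² = 121
v_rel = (2, 2),  |v_rel|² = 8;  v_rel·d = (2)·(-13) + (2)·(11) = -4
8·t² + 8·t + 121 = 0  ⇒  m = (-4)² − 8·121 = -952
m = -952 < 0,  v_rel·d = -4 < 0  ⇒  outside

inside=no margin=-952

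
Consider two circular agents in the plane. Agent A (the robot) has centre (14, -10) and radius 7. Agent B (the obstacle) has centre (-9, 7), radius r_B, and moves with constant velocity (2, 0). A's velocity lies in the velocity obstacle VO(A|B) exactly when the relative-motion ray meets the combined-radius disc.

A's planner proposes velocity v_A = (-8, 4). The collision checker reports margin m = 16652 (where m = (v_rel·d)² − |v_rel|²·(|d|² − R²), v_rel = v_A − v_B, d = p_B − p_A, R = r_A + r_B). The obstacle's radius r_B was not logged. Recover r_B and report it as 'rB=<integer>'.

m = 16652
d = (-23, 17);  v_rel = (-10, 4),  |v_rel|² = 116
v_rel×d = (-10)·(17) − (4)·(-23) = -78
since m = R²·116 − (-78)²:  R² = (6084 + 16652) / 116 = 196
R = √196 = 14  ⇒  r_B = 14 − 7 = 7

rB=7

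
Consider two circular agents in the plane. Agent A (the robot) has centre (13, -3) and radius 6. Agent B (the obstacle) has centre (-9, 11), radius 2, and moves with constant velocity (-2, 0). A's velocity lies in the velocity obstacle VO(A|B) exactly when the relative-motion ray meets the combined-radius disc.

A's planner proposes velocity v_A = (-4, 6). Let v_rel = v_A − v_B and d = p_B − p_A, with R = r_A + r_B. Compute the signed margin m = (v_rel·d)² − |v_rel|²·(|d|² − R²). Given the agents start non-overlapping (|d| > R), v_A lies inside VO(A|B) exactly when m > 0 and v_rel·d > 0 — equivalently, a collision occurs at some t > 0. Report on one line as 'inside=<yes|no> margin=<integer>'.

d = (-22, 14),  |d|² = 680;  R = 6+2 = 8,  c = 680−8² = 616
v_rel = (-2, 6),  |v_rel|² = 40;  v_rel·d = (-2)·(-22) + (6)·(14) = 128
40·t² − 256·t + 616 = 0  ⇒  m = 128² − 40·616 = -8256
m = -8256 < 0,  v_rel·d = 128 > 0  ⇒  outside

inside=no margin=-8256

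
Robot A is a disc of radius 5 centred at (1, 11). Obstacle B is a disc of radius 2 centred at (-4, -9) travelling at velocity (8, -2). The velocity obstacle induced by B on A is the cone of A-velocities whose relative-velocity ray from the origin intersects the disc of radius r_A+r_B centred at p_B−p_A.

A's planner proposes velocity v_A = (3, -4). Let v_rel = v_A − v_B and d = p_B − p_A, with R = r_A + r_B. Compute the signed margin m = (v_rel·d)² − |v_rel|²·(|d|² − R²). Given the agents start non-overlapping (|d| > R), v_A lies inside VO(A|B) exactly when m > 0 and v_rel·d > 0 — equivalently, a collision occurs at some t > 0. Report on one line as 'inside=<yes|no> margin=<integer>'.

d = (-5, -20),  |d|² = 425;  R = 5+2 = 7,  c = 425−7² = 376
v_rel = (-5, -2),  |v_rel|² = 29;  v_rel·d = (-5)·(-5) + (-2)·(-20) = 65
29·t² − 130·t + 376 = 0  ⇒  m = 65² − 29·376 = -6679
m = -6679 < 0,  v_rel·d = 65 > 0  ⇒  outside

inside=no margin=-6679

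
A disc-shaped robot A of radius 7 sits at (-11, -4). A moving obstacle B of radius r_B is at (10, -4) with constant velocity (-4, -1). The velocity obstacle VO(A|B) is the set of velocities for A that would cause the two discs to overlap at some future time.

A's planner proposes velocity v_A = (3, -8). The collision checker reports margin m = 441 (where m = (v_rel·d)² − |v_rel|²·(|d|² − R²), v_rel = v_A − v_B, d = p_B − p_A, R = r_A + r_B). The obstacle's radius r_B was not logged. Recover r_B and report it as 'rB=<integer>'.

m = 441
d = (21, 0);  v_rel = (7, -7),  |v_rel|² = 98
v_rel×d = (7)·(0) − (-7)·(21) = 147
since m = R²·98 − 147²:  R² = (21609 + 441) / 98 = 225
R = √225 = 15  ⇒  r_B = 15 − 7 = 8

rB=8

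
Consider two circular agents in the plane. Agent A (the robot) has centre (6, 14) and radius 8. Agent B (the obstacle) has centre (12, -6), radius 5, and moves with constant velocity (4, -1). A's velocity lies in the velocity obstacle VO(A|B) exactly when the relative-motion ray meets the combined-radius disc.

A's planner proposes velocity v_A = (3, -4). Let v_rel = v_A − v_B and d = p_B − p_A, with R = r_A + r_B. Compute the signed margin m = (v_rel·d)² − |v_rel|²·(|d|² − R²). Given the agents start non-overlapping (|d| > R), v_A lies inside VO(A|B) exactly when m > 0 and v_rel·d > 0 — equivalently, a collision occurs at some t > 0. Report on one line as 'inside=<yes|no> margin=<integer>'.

d = (6, -20),  |d|² = 436;  R = 8+5 = 13,  c = 436−13² = 267
v_rel = (-1, -3),  |v_rel|² = 10;  v_rel·d = (-1)·(6) + (-3)·(-20) = 54
10·t² − 108·t + 267 = 0  ⇒  m = 54² − 10·267 = 246
m = 246 > 0,  v_rel·d = 54 > 0  ⇒  inside

inside=yes margin=246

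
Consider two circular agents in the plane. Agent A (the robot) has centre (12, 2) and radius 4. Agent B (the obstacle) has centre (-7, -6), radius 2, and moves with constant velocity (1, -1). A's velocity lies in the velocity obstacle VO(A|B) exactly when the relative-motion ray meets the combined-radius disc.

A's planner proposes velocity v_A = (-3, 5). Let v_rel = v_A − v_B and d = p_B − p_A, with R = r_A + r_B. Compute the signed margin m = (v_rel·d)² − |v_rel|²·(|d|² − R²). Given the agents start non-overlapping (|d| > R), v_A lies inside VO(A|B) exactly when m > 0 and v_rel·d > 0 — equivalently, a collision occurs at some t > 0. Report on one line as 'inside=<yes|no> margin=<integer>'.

d = (-19, -8),  |d|² = 425;  R = 4+2 = 6,  c = 425−6² = 389
v_rel = (-4, 6),  |v_rel|² = 52;  v_rel·d = (-4)·(-19) + (6)·(-8) = 28
52·t² − 56·t + 389 = 0  ⇒  m = 28² − 52·389 = -19444
m = -19444 < 0,  v_rel·d = 28 > 0  ⇒  outside

inside=no margin=-19444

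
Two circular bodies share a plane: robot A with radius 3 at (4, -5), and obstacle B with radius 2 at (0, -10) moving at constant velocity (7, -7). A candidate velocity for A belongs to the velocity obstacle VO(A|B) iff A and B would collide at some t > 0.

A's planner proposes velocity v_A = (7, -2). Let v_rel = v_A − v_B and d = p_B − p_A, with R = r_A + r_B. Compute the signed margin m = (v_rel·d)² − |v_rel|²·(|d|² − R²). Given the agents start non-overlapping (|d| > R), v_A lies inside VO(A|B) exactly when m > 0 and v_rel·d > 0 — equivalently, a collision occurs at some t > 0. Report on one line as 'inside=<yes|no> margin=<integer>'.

d = (-4, -5),  |d|² = 41;  R = 3+2 = 5,  c = 41−5² = 16
v_rel = (0, 5),  |v_rel|² = 25;  v_rel·d = (0)·(-4) + (5)·(-5) = -25
25·t² + 50·t + 16 = 0  ⇒  m = (-25)² − 25·16 = 225
m = 225 > 0,  v_rel·d = -25 < 0  ⇒  outside

inside=no margin=225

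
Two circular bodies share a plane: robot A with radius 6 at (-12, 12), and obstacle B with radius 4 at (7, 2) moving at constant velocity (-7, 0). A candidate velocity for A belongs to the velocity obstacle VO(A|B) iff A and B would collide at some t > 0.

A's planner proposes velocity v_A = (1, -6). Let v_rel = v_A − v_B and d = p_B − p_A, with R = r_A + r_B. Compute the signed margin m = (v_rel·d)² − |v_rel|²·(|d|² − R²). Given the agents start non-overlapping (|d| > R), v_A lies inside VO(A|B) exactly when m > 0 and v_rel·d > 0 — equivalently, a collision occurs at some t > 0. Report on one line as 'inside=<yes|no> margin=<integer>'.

d = (19, -10),  |d|² = 461;  R = 6+4 = 10,  c = 461−10² = 361
v_rel = (8, -6),  |v_rel|² = 100;  v_rel·d = (8)·(19) + (-6)·(-10) = 212
100·t² − 424·t + 361 = 0  ⇒  m = 212² − 100·361 = 8844
m = 8844 > 0,  v_rel·d = 212 > 0  ⇒  inside

inside=yes margin=8844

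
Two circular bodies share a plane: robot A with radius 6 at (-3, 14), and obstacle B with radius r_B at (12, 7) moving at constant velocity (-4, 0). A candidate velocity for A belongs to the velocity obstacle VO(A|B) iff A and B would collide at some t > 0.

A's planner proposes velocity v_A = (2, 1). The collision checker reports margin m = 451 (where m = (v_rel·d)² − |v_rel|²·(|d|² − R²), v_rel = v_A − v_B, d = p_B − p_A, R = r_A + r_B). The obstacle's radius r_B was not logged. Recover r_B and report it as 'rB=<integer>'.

m = 451
d = (15, -7);  v_rel = (6, 1),  |v_rel|² = 37
v_rel×d = (6)·(-7) − (1)·(15) = -57
since m = R²·37 − (-57)²:  R² = (3249 + 451) / 37 = 100
R = √100 = 10  ⇒  r_B = 10 − 6 = 4

rB=4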